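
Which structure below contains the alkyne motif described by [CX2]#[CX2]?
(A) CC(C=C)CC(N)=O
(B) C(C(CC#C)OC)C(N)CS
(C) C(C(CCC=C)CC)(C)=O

B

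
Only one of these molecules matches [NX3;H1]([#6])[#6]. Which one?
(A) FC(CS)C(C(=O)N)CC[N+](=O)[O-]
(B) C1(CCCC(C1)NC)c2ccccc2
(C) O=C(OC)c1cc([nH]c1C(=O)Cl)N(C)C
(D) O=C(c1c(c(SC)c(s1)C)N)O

[NX3;H1]([#6])[#6] describes a trivalent nitrogen with one H, bonded to two carbons (a secondary amine).
(A) has a primary amide (-C(=O)NH2) but the -C(=O)NH2 nitrogen has H2, not H1.
(B) contains an N-methylamino group (-NHCH3), which satisfies every atom and bond constraint.
(C) has a dimethylamino group (-N(CH3)2) but the nitrogen has H0, not H1.
(D) has a primary amino group (-NH2) but the nitrogen has H2 and only one carbon neighbour.
So the answer is (B).

B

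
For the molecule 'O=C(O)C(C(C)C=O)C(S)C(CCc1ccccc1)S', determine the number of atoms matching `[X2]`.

3

The query [X2] means: any atom with exactly two total connections (bonds + H).
Check the 20 heavy atoms by environment: 7× C (X4) → no; 2× C (X3) → no; 2× O (X1) → no; 6× c (aromatic, X3) → no; 2× S (X2) → match; 1× O (X2) → match.
Summing the matching environments: 2 + 1 = 3 matching atoms.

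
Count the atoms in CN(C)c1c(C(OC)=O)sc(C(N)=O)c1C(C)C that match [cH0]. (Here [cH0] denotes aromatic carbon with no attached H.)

4

Check the 18 heavy atoms by environment: 1× s (aromatic, H0) → no; 4× c (aromatic, H0) → match; 1× C (H1) → no; 5× C (H3) → no; 2× C (H0) → no; 3× O (H0) → no; 1× N (H2) → no; 1× N (H0) → no.
That gives 4 matching atoms.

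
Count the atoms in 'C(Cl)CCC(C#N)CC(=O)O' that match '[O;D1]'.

2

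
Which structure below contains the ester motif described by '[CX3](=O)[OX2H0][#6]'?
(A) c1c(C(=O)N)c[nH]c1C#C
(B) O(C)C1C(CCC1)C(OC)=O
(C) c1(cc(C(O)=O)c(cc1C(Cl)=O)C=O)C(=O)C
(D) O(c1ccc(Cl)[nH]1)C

[CX3](=O)[OX2H0][#6] describes a carbonyl carbon bonded to an oxygen that is itself bonded to carbon (no H on that O) (an ester).
(A) has a primary amide (-C(=O)NH2) but the carbonyl is bonded to N, not to an O-C linkage.
(B) contains a methyl-ester group (-C(=O)OCH3), which satisfies every atom and bond constraint.
(C) has a carboxylic acid group (-C(=O)OH) but the singly-bonded O carries H (OX2H1, not H0).
(D) has a methoxy ether (-OCH3) but the ether oxygen is not adjacent to a C=O carbon.
So the answer is (B).

B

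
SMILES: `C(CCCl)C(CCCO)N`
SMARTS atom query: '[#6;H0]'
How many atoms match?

0

The query [#6;H0] means: any carbon with no attached hydrogen.
Check the 10 heavy atoms by environment: 6× C (H2) → no; 1× C (H1) → no; 1× Cl (H0) → no; 1× O (H1) → no; 1× N (H2) → no.
No environment satisfies the query, so 0 matching atoms.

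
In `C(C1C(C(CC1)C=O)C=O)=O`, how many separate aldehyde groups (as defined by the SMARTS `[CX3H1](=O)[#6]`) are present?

3

[CX3H1](=O)[#6] is the SMARTS for an aldehyde: an sp2 carbon with one H, double-bonded to O and single-bonded to carbon.
The molecule carries 3 separate instances of an aldehyde (-CHO) meeting every constraint; each maps to a distinct set of atoms, giving 3 matches.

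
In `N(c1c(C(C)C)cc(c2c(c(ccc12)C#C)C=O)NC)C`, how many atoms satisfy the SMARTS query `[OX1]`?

The query [OX1] means: aliphatic oxygen with one total connection — typically a carbonyl =O or an oxide.
Check the 21 heavy atoms by environment: 10× c (aromatic, X3) → no; 2× N (X3) → no; 5× C (X4) → no; 1× C (X3) → no; 1× O (X1) → match; 2× C (X2) → no.
That gives 1 matching atom.

1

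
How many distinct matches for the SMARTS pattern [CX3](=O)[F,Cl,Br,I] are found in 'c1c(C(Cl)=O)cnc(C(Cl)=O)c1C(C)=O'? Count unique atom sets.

2

[CX3](=O)[F,Cl,Br,I] is the SMARTS for an acyl halide: a carbonyl carbon bonded to a halogen.
The molecule carries 2 separate instances of an acyl chloride (-C(=O)Cl) meeting every constraint; each maps to a distinct set of atoms, giving 2 matches.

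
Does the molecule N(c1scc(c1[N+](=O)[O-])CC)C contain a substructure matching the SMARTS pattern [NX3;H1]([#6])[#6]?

Yes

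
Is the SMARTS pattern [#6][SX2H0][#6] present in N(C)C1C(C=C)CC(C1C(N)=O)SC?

The pattern [#6][SX2H0][#6] describes an aliphatic sulfur bridging two carbons with no H on the sulfur — a thioether.
The molecule carries a methylthio ether (-SCH3), whose atoms satisfy every constraint of the query, so the pattern matches.

Yes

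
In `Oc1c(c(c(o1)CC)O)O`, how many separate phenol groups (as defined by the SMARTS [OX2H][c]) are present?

[OX2H][c] is the SMARTS for a phenol: a hydroxyl oxygen attached to an aromatic carbon.
The molecule carries 3 separate instances of a hydroxyl group (-OH) meeting every constraint; each maps to a distinct set of atoms, giving 3 matches.

3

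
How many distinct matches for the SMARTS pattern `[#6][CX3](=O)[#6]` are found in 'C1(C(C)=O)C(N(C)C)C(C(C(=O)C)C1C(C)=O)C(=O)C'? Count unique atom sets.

[#6][CX3](=O)[#6] is the SMARTS for a ketone: a carbonyl carbon (no H) flanked by two carbons.
The molecule carries 4 separate instances of an acetyl/ketone group (-C(=O)CH3) meeting every constraint; each maps to a distinct set of atoms, giving 4 matches.

4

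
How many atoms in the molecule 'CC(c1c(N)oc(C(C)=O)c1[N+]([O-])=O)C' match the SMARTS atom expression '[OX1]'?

3

The query [OX1] means: aliphatic oxygen with one total connection — typically a carbonyl =O or an oxide.
Check the 15 heavy atoms by environment: 1× o (aromatic, X2) → no; 4× c (aromatic, X3) → no; 1× N (X3) → no; 1× C (X3) → no; 2× O (X1) → match; 4× C (X4) → no; 1× N (charge +1, X3) → no; 1× O (charge -1, X1) → match.
Summing the matching environments: 2 + 1 = 3 matching atoms.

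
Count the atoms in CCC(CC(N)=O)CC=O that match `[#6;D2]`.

4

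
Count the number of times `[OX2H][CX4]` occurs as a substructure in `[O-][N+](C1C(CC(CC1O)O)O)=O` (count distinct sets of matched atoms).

[OX2H][CX4] is the SMARTS for an aliphatic alcohol: a hydroxyl oxygen bound to an sp3 (X4) carbon.
The molecule carries 3 separate instances of a hydroxyl group (-OH) meeting every constraint; each maps to a distinct set of atoms, giving 3 matches.

3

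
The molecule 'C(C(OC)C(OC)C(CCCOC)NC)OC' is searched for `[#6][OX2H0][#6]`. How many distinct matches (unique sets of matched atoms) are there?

4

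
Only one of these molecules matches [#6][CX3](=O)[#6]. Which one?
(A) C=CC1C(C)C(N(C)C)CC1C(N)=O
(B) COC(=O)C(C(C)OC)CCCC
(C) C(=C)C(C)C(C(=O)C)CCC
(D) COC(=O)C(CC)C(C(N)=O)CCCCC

[#6][CX3](=O)[#6] describes a carbonyl carbon (no H) flanked by two carbons (a ketone).
(A) has a primary amide (-C(=O)NH2) but one neighbour of the carbonyl carbon is N, not C.
(B) has a methyl-ester group (-C(=O)OCH3) but one neighbour of the carbonyl carbon is O, not C.
(C) contains an acetyl/ketone group (-C(=O)CH3), which satisfies every atom and bond constraint.
(D) has a primary amide (-C(=O)NH2) but one neighbour of the carbonyl carbon is N, not C.
So the answer is (C).

C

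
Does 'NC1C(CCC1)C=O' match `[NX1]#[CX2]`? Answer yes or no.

The pattern [NX1]#[CX2] describes a nitrogen triple-bonded to a two-connected carbon — a nitrile.
The closest candidate here is a primary amino group (-NH2), but the nitrogen is NX3 (three connections), not NX1 triple-bonded. No other fragment satisfies the full query, so there is no match.

No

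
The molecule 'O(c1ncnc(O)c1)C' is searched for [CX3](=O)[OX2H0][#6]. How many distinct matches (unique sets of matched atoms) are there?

0

[CX3](=O)[OX2H0][#6] is the SMARTS for an ester: a carbonyl carbon bonded to an oxygen that is itself bonded to carbon (no H on that O).
The molecule has a methoxy ether (-OCH3), but the ether oxygen is not adjacent to a C=O carbon; nothing else fits, so there are 0 matches.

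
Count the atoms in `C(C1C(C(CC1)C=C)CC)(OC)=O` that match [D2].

5

Check the 13 heavy atoms by environment: 4× C (D3) → no; 4× C (D2) → match; 1× O (D1) → no; 1× O (D2) → match; 3× C (D1) → no.
Summing the matching environments: 4 + 1 = 5 matching atoms.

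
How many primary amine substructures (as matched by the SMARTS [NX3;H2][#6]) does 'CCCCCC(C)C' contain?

0

[NX3;H2][#6] is the SMARTS for a primary amine: a trivalent nitrogen with two H attached to carbon.
No fragment in the molecule satisfies every constraint, giving 0 matches.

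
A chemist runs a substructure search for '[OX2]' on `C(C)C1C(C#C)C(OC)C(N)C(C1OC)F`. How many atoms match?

2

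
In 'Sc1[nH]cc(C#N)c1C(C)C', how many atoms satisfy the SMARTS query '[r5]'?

5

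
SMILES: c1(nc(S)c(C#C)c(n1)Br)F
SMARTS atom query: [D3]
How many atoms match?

4

Check the 11 heavy atoms by environment: 2× n (aromatic, D2) → no; 4× c (aromatic, D3) → match; 1× F (D1) → no; 1× S (D1) → no; 1× Br (D1) → no; 1× C (D2) → no; 1× C (D1) → no.
That gives 4 matching atoms.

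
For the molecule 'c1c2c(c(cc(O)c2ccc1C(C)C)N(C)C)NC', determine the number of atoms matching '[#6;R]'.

10

The query [#6;R] means: carbon that is part of a ring.
Check the 19 heavy atoms by environment: 10× c (aromatic, in 6-ring) → match; 6× C (acyclic) → no; 2× N (acyclic) → no; 1× O (acyclic) → no.
That gives 10 matching atoms.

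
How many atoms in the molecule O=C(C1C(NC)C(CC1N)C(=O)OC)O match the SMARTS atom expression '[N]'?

2

The query [N] means: uppercase N matches aliphatic (non-aromatic) nitrogen only.
Check the 15 heavy atoms by environment: 9× C → no; 4× O → no; 2× N → match.
That gives 2 matching atoms.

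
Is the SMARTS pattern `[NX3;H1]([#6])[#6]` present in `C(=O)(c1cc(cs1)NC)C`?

The pattern [NX3;H1]([#6])[#6] describes a trivalent nitrogen with one H, bonded to two carbons — a secondary amine.
The molecule carries an N-methylamino group (-NHCH3), whose atoms satisfy every constraint of the query, so the pattern matches.

Yes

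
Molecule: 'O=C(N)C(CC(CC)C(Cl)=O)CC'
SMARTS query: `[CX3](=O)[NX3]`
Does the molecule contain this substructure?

Yes

The pattern [CX3](=O)[NX3] describes a carbonyl carbon bonded to a trivalent nitrogen — an amide.
The molecule carries a primary amide (-C(=O)NH2), whose atoms satisfy every constraint of the query, so the pattern matches.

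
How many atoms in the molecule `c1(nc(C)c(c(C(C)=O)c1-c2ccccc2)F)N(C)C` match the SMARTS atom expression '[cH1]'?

5

Check the 20 heavy atoms by environment: 1× n (aromatic, H0) → no; 6× c (aromatic, H0) → no; 1× C (H0) → no; 1× O (H0) → no; 4× C (H3) → no; 1× F (H0) → no; 5× c (aromatic, H1) → match; 1× N (H0) → no.
That gives 5 matching atoms.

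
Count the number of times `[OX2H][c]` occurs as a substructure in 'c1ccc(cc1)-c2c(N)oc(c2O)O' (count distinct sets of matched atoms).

2

[OX2H][c] is the SMARTS for a phenol: a hydroxyl oxygen attached to an aromatic carbon.
The molecule carries 2 separate instances of a hydroxyl group (-OH) meeting every constraint; each maps to a distinct set of atoms, giving 2 matches.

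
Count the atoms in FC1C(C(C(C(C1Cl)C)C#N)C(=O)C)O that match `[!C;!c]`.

5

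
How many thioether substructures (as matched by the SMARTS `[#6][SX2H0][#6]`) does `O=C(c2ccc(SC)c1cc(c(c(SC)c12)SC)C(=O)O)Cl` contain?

[#6][SX2H0][#6] is the SMARTS for a thioether: an aliphatic sulfur bridging two carbons with no H on the sulfur.
The molecule carries 3 separate instances of a methylthio ether (-SCH3) meeting every constraint; each maps to a distinct set of atoms, giving 3 matches.

3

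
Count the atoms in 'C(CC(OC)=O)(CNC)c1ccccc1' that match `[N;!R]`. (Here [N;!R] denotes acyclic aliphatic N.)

1

The query [N;!R] means: aliphatic nitrogen not in a ring.
Check the 15 heavy atoms by environment: 6× C (acyclic) → no; 6× c (aromatic, in 6-ring) → no; 2× O (acyclic) → no; 1× N (acyclic) → match.
That gives 1 matching atom.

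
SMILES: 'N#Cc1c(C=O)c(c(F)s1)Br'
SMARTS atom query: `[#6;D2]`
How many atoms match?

2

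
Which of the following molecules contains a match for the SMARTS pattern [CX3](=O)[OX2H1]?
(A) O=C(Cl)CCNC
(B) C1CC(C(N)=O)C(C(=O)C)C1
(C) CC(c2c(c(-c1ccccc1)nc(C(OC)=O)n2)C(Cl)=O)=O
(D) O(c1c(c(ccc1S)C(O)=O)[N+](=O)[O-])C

D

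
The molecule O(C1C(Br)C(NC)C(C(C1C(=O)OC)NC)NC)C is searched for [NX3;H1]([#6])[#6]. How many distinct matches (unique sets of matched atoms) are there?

3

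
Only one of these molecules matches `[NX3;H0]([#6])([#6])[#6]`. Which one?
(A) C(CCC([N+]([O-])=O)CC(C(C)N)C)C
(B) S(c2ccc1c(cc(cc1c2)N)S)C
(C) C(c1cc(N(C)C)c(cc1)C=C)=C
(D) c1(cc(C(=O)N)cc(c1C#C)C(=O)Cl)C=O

C

[NX3;H0]([#6])([#6])[#6] describes a trivalent nitrogen with no H, bonded to three carbons (a tertiary amine).
(A) has a primary amino group (-NH2) but the nitrogen has H2, not H0 with three carbons.
(B) has a primary amino group (-NH2) but the nitrogen has H2, not H0 with three carbons.
(C) contains a dimethylamino group (-N(CH3)2), which satisfies every atom and bond constraint.
(D) has a primary amide (-C(=O)NH2) but the amide nitrogen has H2 and only one carbon neighbour.
So the answer is (C).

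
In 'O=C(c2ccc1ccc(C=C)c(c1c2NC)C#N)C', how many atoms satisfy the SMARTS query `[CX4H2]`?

0

The query [CX4H2] means: sp3 carbon (X4) with exactly two hydrogens.
Check the 19 heavy atoms by environment: 6× c (aromatic, H0, X3) → no; 4× c (aromatic, H1, X3) → no; 1× C (H0, X2) → no; 1× N (H0, X1) → no; 1× C (H0, X3) → no; 1× O (H0, X1) → no; 2× C (H3, X4) → no; 1× C (H1, X3) → no; 1× C (H2, X3) → no; 1× N (H1, X3) → no.
No environment satisfies the query, so 0 matching atoms.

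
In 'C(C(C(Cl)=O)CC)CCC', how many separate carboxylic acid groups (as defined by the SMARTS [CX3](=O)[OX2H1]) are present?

[CX3](=O)[OX2H1] is the SMARTS for a carboxylic acid: an sp2 carbon double-bonded to O and single-bonded to an -OH oxygen.
The molecule has an acyl chloride (-C(=O)Cl), but the carbonyl is bonded to Cl, not to an -OH oxygen; nothing else fits, so there are 0 matches.

0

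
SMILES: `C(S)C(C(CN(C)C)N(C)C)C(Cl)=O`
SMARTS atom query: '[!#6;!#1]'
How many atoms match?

5

The query [!#6;!#1] means: not carbon and not hydrogen — any heteroatom.
Check the 14 heavy atoms by environment: 9× C → no; 2× N → match; 1× S → match; 1× O → match; 1× Cl → match.
Summing the matching environments: 2 + 1 + 1 + 1 = 5 matching atoms.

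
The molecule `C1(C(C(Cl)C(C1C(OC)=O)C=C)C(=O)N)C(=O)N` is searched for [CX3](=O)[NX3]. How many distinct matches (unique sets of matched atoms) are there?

2

[CX3](=O)[NX3] is the SMARTS for an amide: a carbonyl carbon bonded to a trivalent nitrogen.
The molecule carries 2 separate instances of a primary amide (-C(=O)NH2) meeting every constraint; each maps to a distinct set of atoms, giving 2 matches.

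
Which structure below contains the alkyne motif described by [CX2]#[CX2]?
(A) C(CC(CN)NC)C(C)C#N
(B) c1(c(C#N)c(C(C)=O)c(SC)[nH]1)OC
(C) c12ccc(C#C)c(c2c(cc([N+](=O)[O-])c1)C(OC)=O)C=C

[CX2]#[CX2] describes a carbon-carbon triple bond (an alkyne).
(A) has a nitrile (-C#N) but the triple bond is C#N, not C#C.
(B) has a nitrile (-C#N) but the triple bond is C#N, not C#C.
(C) contains an ethynyl group (-C#CH), which satisfies every atom and bond constraint.
So the answer is (C).

C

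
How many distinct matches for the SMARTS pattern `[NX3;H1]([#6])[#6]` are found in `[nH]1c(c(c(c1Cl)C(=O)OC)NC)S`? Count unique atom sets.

1

[NX3;H1]([#6])[#6] is the SMARTS for a secondary amine: a trivalent nitrogen with one H, bonded to two carbons.
Exactly one fragment in the molecule meets all constraints, giving 1 match.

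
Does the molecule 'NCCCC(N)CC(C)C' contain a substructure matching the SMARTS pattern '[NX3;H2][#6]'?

The pattern [NX3;H2][#6] describes a trivalent nitrogen with two H attached to carbon — a primary amine.
The molecule carries a primary amino group (-NH2), whose atoms satisfy every constraint of the query, so the pattern matches.

Yes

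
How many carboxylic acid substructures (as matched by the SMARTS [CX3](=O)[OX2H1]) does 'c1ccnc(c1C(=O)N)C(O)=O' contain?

1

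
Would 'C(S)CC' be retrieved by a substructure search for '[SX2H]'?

The pattern [SX2H] describes an aliphatic sulfur with two connections, one being H — a thiol.
The molecule carries a thiol (-SH), whose atoms satisfy every constraint of the query, so the pattern matches.

Yes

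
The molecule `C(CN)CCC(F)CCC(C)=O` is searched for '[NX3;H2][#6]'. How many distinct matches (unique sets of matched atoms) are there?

1

[NX3;H2][#6] is the SMARTS for a primary amine: a trivalent nitrogen with two H attached to carbon.
Exactly one fragment in the molecule meets all constraints, giving 1 match.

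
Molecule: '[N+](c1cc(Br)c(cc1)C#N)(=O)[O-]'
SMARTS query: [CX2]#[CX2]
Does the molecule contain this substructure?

No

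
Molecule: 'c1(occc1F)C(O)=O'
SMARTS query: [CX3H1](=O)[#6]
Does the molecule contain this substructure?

The pattern [CX3H1](=O)[#6] describes an sp2 carbon with one H, double-bonded to O and single-bonded to carbon — an aldehyde.
The closest candidate here is a carboxylic acid group (-C(=O)OH), but the carbonyl carbon has H0 and is bonded to O, not H1. No other fragment satisfies the full query, so there is no match.

No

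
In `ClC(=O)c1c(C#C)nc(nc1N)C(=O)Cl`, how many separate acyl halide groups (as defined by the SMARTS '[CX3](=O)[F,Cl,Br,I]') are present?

2

[CX3](=O)[F,Cl,Br,I] is the SMARTS for an acyl halide: a carbonyl carbon bonded to a halogen.
The molecule carries 2 separate instances of an acyl chloride (-C(=O)Cl) meeting every constraint; each maps to a distinct set of atoms, giving 2 matches.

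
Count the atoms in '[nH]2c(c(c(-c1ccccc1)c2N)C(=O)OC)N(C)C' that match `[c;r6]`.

6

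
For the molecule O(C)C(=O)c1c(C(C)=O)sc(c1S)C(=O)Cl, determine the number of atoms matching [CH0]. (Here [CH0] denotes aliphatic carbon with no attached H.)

3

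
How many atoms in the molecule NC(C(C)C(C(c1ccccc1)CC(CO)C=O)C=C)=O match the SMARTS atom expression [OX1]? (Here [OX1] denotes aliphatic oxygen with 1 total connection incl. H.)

2

The query [OX1] means: aliphatic oxygen with one total connection — typically a carbonyl =O or an oxide.
Check the 21 heavy atoms by environment: 7× C (X4) → no; 4× C (X3) → no; 2× O (X1) → match; 1× O (X2) → no; 6× c (aromatic, X3) → no; 1× N (X3) → no.
That gives 2 matching atoms.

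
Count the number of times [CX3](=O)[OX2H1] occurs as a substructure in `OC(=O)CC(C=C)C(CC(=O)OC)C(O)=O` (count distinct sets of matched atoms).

2

[CX3](=O)[OX2H1] is the SMARTS for a carboxylic acid: an sp2 carbon double-bonded to O and single-bonded to an -OH oxygen.
The molecule carries 2 separate instances of a carboxylic acid group (-C(=O)OH) meeting every constraint; each maps to a distinct set of atoms, giving 2 matches.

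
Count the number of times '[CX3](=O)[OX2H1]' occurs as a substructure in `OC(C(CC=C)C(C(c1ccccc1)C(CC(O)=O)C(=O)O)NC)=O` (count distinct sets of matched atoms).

3

[CX3](=O)[OX2H1] is the SMARTS for a carboxylic acid: an sp2 carbon double-bonded to O and single-bonded to an -OH oxygen.
The molecule carries 3 separate instances of a carboxylic acid group (-C(=O)OH) meeting every constraint; each maps to a distinct set of atoms, giving 3 matches.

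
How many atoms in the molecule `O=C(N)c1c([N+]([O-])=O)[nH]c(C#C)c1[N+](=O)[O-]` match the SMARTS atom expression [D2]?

The query [D2] means: atom with exactly two heavy-atom neighbours.
Check the 16 heavy atoms by environment: 1× n (aromatic, D2) → match; 4× c (aromatic, D3) → no; 2× N (charge +1, D3) → no; 2× O (charge -1, D1) → no; 3× O (D1) → no; 1× C (D3) → no; 1× N (D1) → no; 1× C (D2) → match; 1× C (D1) → no.
Summing the matching environments: 1 + 1 = 2 matching atoms.

2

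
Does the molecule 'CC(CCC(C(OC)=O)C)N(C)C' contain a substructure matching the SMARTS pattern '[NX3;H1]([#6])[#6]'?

No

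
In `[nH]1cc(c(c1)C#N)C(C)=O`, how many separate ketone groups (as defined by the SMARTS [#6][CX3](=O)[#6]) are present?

[#6][CX3](=O)[#6] is the SMARTS for a ketone: a carbonyl carbon (no H) flanked by two carbons.
Exactly one fragment in the molecule meets all constraints, giving 1 match.

1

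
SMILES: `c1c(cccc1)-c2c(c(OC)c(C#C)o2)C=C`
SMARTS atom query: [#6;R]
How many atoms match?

The query [#6;R] means: carbon that is part of a ring.
Check the 17 heavy atoms by environment: 1× o (aromatic, in 5-ring) → no; 4× c (aromatic, in 5-ring) → match; 6× c (aromatic, in 6-ring) → match; 1× O (acyclic) → no; 5× C (acyclic) → no.
Summing the matching environments: 4 + 6 = 10 matching atoms.

10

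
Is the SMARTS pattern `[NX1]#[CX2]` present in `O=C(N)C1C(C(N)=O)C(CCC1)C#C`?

No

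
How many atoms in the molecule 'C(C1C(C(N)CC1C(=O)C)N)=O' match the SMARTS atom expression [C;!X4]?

2

The query [C;!X4] means: aliphatic carbon that does not have four total connections.
Check the 12 heavy atoms by environment: 6× C (X4) → no; 2× N (X3) → no; 2× C (X3) → match; 2× O (X1) → no.
That gives 2 matching atoms.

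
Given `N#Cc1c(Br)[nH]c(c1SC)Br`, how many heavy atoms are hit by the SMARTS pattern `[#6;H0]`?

The query [#6;H0] means: any carbon with no attached hydrogen.
Check the 11 heavy atoms by environment: 1× n (aromatic, H1) → no; 4× c (aromatic, H0) → match; 2× Br (H0) → no; 1× C (H0) → match; 1× N (H0) → no; 1× S (H0) → no; 1× C (H3) → no.
Summing the matching environments: 4 + 1 = 5 matching atoms.

5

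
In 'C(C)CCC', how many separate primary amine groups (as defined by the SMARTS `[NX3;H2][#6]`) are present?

0

[NX3;H2][#6] is the SMARTS for a primary amine: a trivalent nitrogen with two H attached to carbon.
No fragment in the molecule satisfies every constraint, giving 0 matches.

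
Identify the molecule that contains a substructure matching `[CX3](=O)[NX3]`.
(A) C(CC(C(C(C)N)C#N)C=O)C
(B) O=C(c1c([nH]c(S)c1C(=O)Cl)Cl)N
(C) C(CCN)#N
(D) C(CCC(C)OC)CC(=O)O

B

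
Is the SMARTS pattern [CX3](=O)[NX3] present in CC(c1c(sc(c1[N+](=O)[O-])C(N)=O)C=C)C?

Yes

The pattern [CX3](=O)[NX3] describes a carbonyl carbon bonded to a trivalent nitrogen — an amide.
The molecule carries a primary amide (-C(=O)NH2), whose atoms satisfy every constraint of the query, so the pattern matches.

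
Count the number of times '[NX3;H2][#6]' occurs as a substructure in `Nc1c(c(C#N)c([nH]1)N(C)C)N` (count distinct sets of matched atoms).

2

[NX3;H2][#6] is the SMARTS for a primary amine: a trivalent nitrogen with two H attached to carbon.
The molecule carries 2 separate instances of a primary amino group (-NH2) meeting every constraint; each maps to a distinct set of atoms, giving 2 matches.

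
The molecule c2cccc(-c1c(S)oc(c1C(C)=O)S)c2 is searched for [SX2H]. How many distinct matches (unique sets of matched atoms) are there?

2

[SX2H] is the SMARTS for a thiol: an aliphatic sulfur with two connections, one being H.
The molecule carries 2 separate instances of a thiol (-SH) meeting every constraint; each maps to a distinct set of atoms, giving 2 matches.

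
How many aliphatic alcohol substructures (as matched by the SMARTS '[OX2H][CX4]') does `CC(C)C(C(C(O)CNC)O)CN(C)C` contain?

2

[OX2H][CX4] is the SMARTS for an aliphatic alcohol: a hydroxyl oxygen bound to an sp3 (X4) carbon.
The molecule carries 2 separate instances of a hydroxyl group (-OH) meeting every constraint; each maps to a distinct set of atoms, giving 2 matches.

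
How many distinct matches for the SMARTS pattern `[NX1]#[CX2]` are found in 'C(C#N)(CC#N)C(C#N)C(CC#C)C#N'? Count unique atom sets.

4

[NX1]#[CX2] is the SMARTS for a nitrile: a nitrogen triple-bonded to a two-connected carbon.
The molecule carries 4 separate instances of a nitrile (-C#N) meeting every constraint; each maps to a distinct set of atoms, giving 4 matches.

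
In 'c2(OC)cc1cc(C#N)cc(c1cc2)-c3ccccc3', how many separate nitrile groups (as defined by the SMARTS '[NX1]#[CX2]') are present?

[NX1]#[CX2] is the SMARTS for a nitrile: a nitrogen triple-bonded to a two-connected carbon.
Exactly one fragment in the molecule meets all constraints, giving 1 match.

1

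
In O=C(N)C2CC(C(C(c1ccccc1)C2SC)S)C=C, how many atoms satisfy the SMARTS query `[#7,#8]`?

The query [#7,#8] means: nitrogen or oxygen (comma = OR).
Check the 20 heavy atoms by environment: 10× C → no; 1× O → match; 1× N → match; 2× S → no; 6× c (aromatic) → no.
Summing the matching environments: 1 + 1 = 2 matching atoms.

2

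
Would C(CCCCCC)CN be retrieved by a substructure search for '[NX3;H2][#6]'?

The pattern [NX3;H2][#6] describes a trivalent nitrogen with two H attached to carbon — a primary amine.
The molecule carries a primary amino group (-NH2), whose atoms satisfy every constraint of the query, so the pattern matches.

Yes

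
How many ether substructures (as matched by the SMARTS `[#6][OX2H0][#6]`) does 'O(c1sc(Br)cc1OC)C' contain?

[#6][OX2H0][#6] is the SMARTS for an ether: an aliphatic oxygen bridging two carbons with no H on the oxygen.
The molecule carries 2 separate instances of a methoxy ether (-OCH3) meeting every constraint; each maps to a distinct set of atoms, giving 2 matches.

2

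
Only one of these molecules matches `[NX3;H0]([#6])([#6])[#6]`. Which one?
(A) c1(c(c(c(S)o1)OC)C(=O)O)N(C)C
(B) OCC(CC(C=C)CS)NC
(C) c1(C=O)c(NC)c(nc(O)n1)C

A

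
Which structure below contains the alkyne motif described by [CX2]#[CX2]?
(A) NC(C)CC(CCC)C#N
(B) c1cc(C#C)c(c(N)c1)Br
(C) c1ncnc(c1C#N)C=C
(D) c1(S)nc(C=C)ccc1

B

[CX2]#[CX2] describes a carbon-carbon triple bond (an alkyne).
(A) has a nitrile (-C#N) but the triple bond is C#N, not C#C.
(B) contains an ethynyl group (-C#CH), which satisfies every atom and bond constraint.
(C) has a vinyl group (-CH=CH2) but the C=C is a double bond; both carbons are CX3, not CX2.
(D) has a vinyl group (-CH=CH2) but the C=C is a double bond; both carbons are CX3, not CX2.
So the answer is (B).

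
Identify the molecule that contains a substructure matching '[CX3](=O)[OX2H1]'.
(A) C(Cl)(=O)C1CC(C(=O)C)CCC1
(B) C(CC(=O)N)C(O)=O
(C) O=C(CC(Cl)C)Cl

B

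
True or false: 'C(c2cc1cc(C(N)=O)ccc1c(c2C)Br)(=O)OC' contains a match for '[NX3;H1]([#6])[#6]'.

False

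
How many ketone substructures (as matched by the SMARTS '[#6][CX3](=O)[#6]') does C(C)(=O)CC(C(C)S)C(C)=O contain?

2

[#6][CX3](=O)[#6] is the SMARTS for a ketone: a carbonyl carbon (no H) flanked by two carbons.
The molecule carries 2 separate instances of an acetyl/ketone group (-C(=O)CH3) meeting every constraint; each maps to a distinct set of atoms, giving 2 matches.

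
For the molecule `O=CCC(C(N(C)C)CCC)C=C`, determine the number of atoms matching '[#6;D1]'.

4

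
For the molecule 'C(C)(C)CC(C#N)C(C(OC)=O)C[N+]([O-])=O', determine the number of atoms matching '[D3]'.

5

The query [D3] means: atom with exactly three heavy-atom neighbours.
Check the 16 heavy atoms by environment: 3× C (D2) → no; 4× C (D3) → match; 3× C (D1) → no; 1× N (charge +1, D3) → match; 1× O (charge -1, D1) → no; 2× O (D1) → no; 1× N (D1) → no; 1× O (D2) → no.
Summing the matching environments: 4 + 1 = 5 matching atoms.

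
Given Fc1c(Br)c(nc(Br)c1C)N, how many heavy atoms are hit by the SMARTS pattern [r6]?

6

Check the 11 heavy atoms by environment: 1× n (aromatic, in 6-ring) → match; 5× c (aromatic, in 6-ring) → match; 1× N (acyclic) → no; 1× F (acyclic) → no; 2× Br (acyclic) → no; 1× C (acyclic) → no.
Summing the matching environments: 1 + 5 = 6 matching atoms.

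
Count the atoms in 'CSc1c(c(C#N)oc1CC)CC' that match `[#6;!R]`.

6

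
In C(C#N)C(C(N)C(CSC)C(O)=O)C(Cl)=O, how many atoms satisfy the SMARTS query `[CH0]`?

The query [CH0] means: aliphatic carbon with no attached hydrogen.
Check the 16 heavy atoms by environment: 2× C (H2) → no; 3× C (H1) → no; 1× N (H2) → no; 3× C (H0) → match; 2× O (H0) → no; 1× Cl (H0) → no; 1× O (H1) → no; 1× S (H0) → no; 1× C (H3) → no; 1× N (H0) → no.
That gives 3 matching atoms.

3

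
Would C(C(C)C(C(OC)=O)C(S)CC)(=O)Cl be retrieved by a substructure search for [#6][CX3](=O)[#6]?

No

The pattern [#6][CX3](=O)[#6] describes a carbonyl carbon (no H) flanked by two carbons — a ketone.
The closest candidate here is a methyl-ester group (-C(=O)OCH3), but one neighbour of the carbonyl carbon is O, not C. No other fragment satisfies the full query, so there is no match.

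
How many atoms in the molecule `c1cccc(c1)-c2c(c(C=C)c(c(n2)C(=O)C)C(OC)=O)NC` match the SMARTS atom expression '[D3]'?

8

The query [D3] means: atom with exactly three heavy-atom neighbours.
Check the 23 heavy atoms by environment: 1× n (aromatic, D2) → no; 6× c (aromatic, D3) → match; 1× C (D2) → no; 4× C (D1) → no; 1× N (D2) → no; 2× C (D3) → match; 2× O (D1) → no; 1× O (D2) → no; 5× c (aromatic, D2) → no.
Summing the matching environments: 6 + 2 = 8 matching atoms.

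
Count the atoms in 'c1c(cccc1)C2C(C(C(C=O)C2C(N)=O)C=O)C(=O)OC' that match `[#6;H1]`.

12

The query [#6;H1] means: any carbon bearing exactly one hydrogen.
Check the 22 heavy atoms by environment: 7× C (H1) → match; 2× C (H0) → no; 5× O (H0) → no; 1× N (H2) → no; 1× c (aromatic, H0) → no; 5× c (aromatic, H1) → match; 1× C (H3) → no.
Summing the matching environments: 7 + 5 = 12 matching atoms.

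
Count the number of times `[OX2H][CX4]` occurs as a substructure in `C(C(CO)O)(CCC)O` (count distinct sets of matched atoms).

[OX2H][CX4] is the SMARTS for an aliphatic alcohol: a hydroxyl oxygen bound to an sp3 (X4) carbon.
The molecule carries 3 separate instances of a hydroxyl group (-OH) meeting every constraint; each maps to a distinct set of atoms, giving 3 matches.

3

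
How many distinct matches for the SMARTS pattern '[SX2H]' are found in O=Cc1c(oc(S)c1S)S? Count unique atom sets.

3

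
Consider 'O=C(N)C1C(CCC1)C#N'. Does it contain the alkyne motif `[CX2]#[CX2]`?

No

The pattern [CX2]#[CX2] describes a carbon-carbon triple bond — an alkyne.
The closest candidate here is a nitrile (-C#N), but the triple bond is C#N, not C#C. No other fragment satisfies the full query, so there is no match.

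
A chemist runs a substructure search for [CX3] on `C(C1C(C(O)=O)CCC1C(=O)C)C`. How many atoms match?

The query [CX3] means: C with X3: aliphatic carbon with exactly 3 total connections.
Check the 13 heavy atoms by environment: 8× C (X4) → no; 2× C (X3) → match; 2× O (X1) → no; 1× O (X2) → no.
That gives 2 matching atoms.

2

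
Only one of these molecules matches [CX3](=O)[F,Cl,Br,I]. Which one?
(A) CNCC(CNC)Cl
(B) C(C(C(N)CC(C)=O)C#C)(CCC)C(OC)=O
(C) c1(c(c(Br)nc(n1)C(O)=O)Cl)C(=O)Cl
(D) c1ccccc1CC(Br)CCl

C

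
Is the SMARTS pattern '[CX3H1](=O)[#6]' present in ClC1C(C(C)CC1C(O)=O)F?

No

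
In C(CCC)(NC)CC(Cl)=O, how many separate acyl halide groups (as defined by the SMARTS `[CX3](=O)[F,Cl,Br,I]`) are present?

1

[CX3](=O)[F,Cl,Br,I] is the SMARTS for an acyl halide: a carbonyl carbon bonded to a halogen.
Exactly one fragment in the molecule meets all constraints, giving 1 match.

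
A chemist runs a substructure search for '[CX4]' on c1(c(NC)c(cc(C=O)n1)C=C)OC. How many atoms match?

2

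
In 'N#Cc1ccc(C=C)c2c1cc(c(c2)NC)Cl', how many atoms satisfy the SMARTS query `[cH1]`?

4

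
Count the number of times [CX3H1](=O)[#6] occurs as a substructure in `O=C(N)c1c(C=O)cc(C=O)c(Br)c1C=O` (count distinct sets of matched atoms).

3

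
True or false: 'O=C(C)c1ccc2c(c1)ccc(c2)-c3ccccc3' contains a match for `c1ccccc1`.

True

The pattern c1ccccc1 describes six aromatic carbons in a ring — a benzene ring.
The molecule carries a phenyl ring, whose atoms satisfy every constraint of the query, so the pattern matches.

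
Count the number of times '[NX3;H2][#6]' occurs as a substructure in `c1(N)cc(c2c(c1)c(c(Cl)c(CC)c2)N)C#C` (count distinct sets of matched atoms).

2

[NX3;H2][#6] is the SMARTS for a primary amine: a trivalent nitrogen with two H attached to carbon.
The molecule carries 2 separate instances of a primary amino group (-NH2) meeting every constraint; each maps to a distinct set of atoms, giving 2 matches.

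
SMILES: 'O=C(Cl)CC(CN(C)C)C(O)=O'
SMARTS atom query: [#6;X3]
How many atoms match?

2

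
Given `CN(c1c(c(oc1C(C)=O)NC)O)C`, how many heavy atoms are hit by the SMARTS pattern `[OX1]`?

Check the 14 heavy atoms by environment: 1× o (aromatic, X2) → no; 4× c (aromatic, X3) → no; 1× O (X2) → no; 2× N (X3) → no; 4× C (X4) → no; 1× C (X3) → no; 1× O (X1) → match.
That gives 1 matching atom.

1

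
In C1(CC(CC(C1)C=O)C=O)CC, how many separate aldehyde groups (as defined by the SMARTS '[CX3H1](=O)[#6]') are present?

2

[CX3H1](=O)[#6] is the SMARTS for an aldehyde: an sp2 carbon with one H, double-bonded to O and single-bonded to carbon.
The molecule carries 2 separate instances of an aldehyde (-CHO) meeting every constraint; each maps to a distinct set of atoms, giving 2 matches.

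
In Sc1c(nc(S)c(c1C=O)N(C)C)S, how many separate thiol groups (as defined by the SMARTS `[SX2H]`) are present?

3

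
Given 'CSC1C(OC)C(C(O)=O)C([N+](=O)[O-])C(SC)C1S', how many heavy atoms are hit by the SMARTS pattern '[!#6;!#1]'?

The query [!#6;!#1] means: not carbon and not hydrogen — any heteroatom.
Check the 19 heavy atoms by environment: 10× C → no; 4× O → match; 3× S → match; 1× N (charge +1) → match; 1× O (charge -1) → match.
Summing the matching environments: 4 + 3 + 1 + 1 = 9 matching atoms.

9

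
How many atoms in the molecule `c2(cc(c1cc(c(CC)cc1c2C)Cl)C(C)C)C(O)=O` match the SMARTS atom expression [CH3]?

4

Check the 20 heavy atoms by environment: 7× c (aromatic, H0) → no; 3× c (aromatic, H1) → no; 1× C (H2) → no; 4× C (H3) → match; 1× C (H0) → no; 1× O (H0) → no; 1× O (H1) → no; 1× C (H1) → no; 1× Cl (H0) → no.
That gives 4 matching atoms.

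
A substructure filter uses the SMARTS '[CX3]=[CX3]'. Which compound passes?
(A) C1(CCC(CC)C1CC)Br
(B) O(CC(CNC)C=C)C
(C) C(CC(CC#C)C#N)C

B

[CX3]=[CX3] describes a non-aromatic C=C double bond between two sp2 carbons (an alkene).
(A) has an ethyl group (-CH2CH3) but its C-C bond is a single bond between CX4 carbons, not CX3=CX3.
(B) contains a vinyl group (-CH=CH2), which satisfies every atom and bond constraint.
(C) has an ethynyl group (-C#CH) but the C-C bond is a triple bond, not a double bond.
So the answer is (B).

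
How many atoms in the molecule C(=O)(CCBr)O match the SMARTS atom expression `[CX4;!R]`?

2

Check the 6 heavy atoms by environment: 2× C (X4, acyclic) → match; 1× Br (X1, acyclic) → no; 1× C (X3, acyclic) → no; 1× O (X1, acyclic) → no; 1× O (X2, acyclic) → no.
That gives 2 matching atoms.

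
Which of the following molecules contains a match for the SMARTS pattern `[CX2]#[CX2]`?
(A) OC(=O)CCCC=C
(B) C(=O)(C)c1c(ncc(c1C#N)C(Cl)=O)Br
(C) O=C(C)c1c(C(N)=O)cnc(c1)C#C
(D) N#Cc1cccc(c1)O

C

[CX2]#[CX2] describes a carbon-carbon triple bond (an alkyne).
(A) has a vinyl group (-CH=CH2) but the C=C is a double bond; both carbons are CX3, not CX2.
(B) has a nitrile (-C#N) but the triple bond is C#N, not C#C.
(C) contains an ethynyl group (-C#CH), which satisfies every atom and bond constraint.
(D) has a nitrile (-C#N) but the triple bond is C#N, not C#C.
So the answer is (C).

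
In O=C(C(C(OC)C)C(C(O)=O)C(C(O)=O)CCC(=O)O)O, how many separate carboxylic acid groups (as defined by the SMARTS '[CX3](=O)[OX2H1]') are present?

4

[CX3](=O)[OX2H1] is the SMARTS for a carboxylic acid: an sp2 carbon double-bonded to O and single-bonded to an -OH oxygen.
The molecule carries 4 separate instances of a carboxylic acid group (-C(=O)OH) meeting every constraint; each maps to a distinct set of atoms, giving 4 matches.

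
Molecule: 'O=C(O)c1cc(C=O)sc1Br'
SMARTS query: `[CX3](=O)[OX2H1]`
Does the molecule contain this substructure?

Yes

The pattern [CX3](=O)[OX2H1] describes an sp2 carbon double-bonded to O and single-bonded to an -OH oxygen — a carboxylic acid.
The molecule carries a carboxylic acid group (-C(=O)OH), whose atoms satisfy every constraint of the query, so the pattern matches.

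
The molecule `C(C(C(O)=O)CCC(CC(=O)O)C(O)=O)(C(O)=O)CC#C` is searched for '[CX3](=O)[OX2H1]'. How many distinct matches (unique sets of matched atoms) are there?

[CX3](=O)[OX2H1] is the SMARTS for a carboxylic acid: an sp2 carbon double-bonded to O and single-bonded to an -OH oxygen.
The molecule carries 4 separate instances of a carboxylic acid group (-C(=O)OH) meeting every constraint; each maps to a distinct set of atoms, giving 4 matches.

4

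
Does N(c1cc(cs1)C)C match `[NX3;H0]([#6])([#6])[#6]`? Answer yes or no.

No

The pattern [NX3;H0]([#6])([#6])[#6] describes a trivalent nitrogen with no H, bonded to three carbons — a tertiary amine.
The closest candidate here is an N-methylamino group (-NHCH3), but the nitrogen still has one H (H1), not H0. No other fragment satisfies the full query, so there is no match.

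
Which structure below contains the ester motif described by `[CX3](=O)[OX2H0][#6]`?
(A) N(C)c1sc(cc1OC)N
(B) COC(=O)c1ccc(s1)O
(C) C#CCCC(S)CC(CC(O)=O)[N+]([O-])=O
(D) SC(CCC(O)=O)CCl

B

[CX3](=O)[OX2H0][#6] describes a carbonyl carbon bonded to an oxygen that is itself bonded to carbon (no H on that O) (an ester).
(A) has a methoxy ether (-OCH3) but the ether oxygen is not adjacent to a C=O carbon.
(B) contains a methyl-ester group (-C(=O)OCH3), which satisfies every atom and bond constraint.
(C) has a carboxylic acid group (-C(=O)OH) but the singly-bonded O carries H (OX2H1, not H0).
(D) has a carboxylic acid group (-C(=O)OH) but the singly-bonded O carries H (OX2H1, not H0).
So the answer is (B).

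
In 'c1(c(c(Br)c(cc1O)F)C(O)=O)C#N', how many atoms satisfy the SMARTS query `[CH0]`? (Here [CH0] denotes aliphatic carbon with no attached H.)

The query [CH0] means: aliphatic carbon with no attached hydrogen.
Check the 14 heavy atoms by environment: 1× c (aromatic, H1) → no; 5× c (aromatic, H0) → no; 1× F (H0) → no; 2× C (H0) → match; 1× N (H0) → no; 2× O (H1) → no; 1× O (H0) → no; 1× Br (H0) → no.
That gives 2 matching atoms.

2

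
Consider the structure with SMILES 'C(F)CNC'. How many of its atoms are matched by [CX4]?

3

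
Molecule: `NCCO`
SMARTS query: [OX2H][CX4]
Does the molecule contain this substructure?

Yes

The pattern [OX2H][CX4] describes a hydroxyl oxygen bound to an sp3 (X4) carbon — an aliphatic alcohol.
The molecule carries a hydroxyl group (-OH), whose atoms satisfy every constraint of the query, so the pattern matches.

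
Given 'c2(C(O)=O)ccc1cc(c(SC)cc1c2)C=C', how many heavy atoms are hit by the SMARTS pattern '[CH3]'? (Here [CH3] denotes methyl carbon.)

1

The query [CH3] means: aliphatic carbon with exactly three hydrogens.
Check the 17 heavy atoms by environment: 5× c (aromatic, H0) → no; 5× c (aromatic, H1) → no; 1× S (H0) → no; 1× C (H3) → match; 1× C (H0) → no; 1× O (H0) → no; 1× O (H1) → no; 1× C (H1) → no; 1× C (H2) → no.
That gives 1 matching atom.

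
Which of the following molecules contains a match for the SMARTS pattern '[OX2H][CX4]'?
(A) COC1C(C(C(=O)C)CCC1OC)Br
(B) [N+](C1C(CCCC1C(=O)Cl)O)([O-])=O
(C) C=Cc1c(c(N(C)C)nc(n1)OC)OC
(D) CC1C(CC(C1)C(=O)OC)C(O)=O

B

[OX2H][CX4] describes a hydroxyl oxygen bound to an sp3 (X4) carbon (an aliphatic alcohol).
(A) has a methoxy ether (-OCH3) but the oxygen has H0 (ether), not H1.
(B) contains a hydroxyl group (-OH), which satisfies every atom and bond constraint.
(C) has a methoxy ether (-OCH3) but the oxygen has H0 (ether), not H1.
(D) has a carboxylic acid group (-C(=O)OH) but the -OH is on a CX3 carbonyl carbon, not a CX4 carbon.
So the answer is (B).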